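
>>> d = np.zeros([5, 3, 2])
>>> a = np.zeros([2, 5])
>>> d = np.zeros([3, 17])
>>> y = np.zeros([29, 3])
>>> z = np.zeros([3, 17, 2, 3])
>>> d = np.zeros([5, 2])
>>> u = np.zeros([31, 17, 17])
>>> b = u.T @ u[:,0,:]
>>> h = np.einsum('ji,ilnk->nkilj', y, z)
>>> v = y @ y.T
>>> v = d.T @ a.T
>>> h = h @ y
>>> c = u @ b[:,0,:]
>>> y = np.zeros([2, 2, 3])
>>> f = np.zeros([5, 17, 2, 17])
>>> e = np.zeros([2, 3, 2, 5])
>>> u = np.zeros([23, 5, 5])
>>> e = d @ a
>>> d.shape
(5, 2)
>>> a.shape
(2, 5)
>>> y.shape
(2, 2, 3)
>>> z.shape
(3, 17, 2, 3)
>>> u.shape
(23, 5, 5)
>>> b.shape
(17, 17, 17)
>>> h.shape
(2, 3, 3, 17, 3)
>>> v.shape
(2, 2)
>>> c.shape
(31, 17, 17)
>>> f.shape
(5, 17, 2, 17)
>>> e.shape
(5, 5)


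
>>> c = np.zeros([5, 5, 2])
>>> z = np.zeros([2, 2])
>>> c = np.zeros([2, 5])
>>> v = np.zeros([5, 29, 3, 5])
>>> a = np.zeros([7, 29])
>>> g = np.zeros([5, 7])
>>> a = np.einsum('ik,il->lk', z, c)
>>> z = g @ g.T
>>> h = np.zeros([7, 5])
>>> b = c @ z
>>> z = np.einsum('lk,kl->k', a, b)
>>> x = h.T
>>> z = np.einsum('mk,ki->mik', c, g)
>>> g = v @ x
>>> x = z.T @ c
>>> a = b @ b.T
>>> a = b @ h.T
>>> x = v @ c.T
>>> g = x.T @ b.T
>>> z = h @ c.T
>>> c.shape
(2, 5)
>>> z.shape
(7, 2)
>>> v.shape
(5, 29, 3, 5)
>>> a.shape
(2, 7)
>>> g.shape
(2, 3, 29, 2)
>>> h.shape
(7, 5)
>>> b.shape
(2, 5)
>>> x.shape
(5, 29, 3, 2)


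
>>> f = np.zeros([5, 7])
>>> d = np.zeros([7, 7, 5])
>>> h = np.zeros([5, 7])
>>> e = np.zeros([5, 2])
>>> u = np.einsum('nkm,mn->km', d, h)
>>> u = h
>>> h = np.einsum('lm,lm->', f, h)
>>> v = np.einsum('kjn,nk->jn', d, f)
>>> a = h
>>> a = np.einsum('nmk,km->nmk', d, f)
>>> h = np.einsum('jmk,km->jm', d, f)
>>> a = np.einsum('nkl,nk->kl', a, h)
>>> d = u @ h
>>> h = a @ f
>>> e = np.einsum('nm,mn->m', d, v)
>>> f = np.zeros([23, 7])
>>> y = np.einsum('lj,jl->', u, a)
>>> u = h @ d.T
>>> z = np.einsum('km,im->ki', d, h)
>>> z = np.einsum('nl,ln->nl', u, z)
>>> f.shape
(23, 7)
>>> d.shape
(5, 7)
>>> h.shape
(7, 7)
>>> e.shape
(7,)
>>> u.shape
(7, 5)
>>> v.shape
(7, 5)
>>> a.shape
(7, 5)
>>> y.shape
()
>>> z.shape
(7, 5)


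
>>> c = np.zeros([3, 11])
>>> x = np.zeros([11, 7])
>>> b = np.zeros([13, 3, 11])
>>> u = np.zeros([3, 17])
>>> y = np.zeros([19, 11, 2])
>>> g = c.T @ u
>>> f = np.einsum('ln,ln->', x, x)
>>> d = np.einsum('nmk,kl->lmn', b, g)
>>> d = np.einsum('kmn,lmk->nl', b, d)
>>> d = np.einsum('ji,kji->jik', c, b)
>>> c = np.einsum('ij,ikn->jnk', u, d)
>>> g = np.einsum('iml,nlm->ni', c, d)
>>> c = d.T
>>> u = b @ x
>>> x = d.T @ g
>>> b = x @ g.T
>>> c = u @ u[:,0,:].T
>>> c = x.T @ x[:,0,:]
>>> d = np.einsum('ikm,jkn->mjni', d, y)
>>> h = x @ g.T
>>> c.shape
(17, 11, 17)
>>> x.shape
(13, 11, 17)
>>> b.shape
(13, 11, 3)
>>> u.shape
(13, 3, 7)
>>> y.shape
(19, 11, 2)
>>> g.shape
(3, 17)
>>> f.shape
()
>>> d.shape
(13, 19, 2, 3)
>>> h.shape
(13, 11, 3)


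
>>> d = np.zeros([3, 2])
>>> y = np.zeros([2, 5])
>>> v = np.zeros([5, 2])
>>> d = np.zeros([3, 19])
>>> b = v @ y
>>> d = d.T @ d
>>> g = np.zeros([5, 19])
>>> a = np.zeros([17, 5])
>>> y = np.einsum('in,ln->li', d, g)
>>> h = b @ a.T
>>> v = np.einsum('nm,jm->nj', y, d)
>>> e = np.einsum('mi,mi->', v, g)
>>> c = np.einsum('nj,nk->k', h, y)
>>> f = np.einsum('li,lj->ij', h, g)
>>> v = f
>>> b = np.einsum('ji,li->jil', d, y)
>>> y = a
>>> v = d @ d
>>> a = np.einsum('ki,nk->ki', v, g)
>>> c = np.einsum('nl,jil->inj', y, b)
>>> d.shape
(19, 19)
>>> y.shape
(17, 5)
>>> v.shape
(19, 19)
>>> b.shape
(19, 19, 5)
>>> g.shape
(5, 19)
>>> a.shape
(19, 19)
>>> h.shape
(5, 17)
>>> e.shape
()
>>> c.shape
(19, 17, 19)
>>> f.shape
(17, 19)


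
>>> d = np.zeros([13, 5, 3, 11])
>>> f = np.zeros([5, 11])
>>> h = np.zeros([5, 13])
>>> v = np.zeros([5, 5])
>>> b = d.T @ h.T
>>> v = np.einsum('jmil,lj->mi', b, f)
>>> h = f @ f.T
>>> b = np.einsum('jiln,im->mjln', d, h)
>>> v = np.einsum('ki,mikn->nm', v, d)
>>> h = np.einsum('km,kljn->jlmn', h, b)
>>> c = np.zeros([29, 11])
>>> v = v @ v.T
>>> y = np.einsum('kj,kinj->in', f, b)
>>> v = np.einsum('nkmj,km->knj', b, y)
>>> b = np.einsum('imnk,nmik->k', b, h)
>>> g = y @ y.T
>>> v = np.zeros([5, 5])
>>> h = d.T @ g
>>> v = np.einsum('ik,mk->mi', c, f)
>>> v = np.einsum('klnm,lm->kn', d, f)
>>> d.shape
(13, 5, 3, 11)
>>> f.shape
(5, 11)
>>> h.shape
(11, 3, 5, 13)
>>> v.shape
(13, 3)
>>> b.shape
(11,)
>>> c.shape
(29, 11)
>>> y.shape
(13, 3)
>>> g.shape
(13, 13)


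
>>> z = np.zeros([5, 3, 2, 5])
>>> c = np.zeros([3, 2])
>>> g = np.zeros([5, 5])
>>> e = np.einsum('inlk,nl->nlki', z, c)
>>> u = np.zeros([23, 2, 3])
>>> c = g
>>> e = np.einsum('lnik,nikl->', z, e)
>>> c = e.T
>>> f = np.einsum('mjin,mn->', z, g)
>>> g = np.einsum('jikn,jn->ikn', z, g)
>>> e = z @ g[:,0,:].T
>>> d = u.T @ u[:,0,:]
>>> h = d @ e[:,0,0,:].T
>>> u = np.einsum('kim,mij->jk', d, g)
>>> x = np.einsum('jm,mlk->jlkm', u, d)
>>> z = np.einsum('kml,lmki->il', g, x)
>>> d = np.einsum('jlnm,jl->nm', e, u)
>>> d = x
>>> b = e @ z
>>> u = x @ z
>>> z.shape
(3, 5)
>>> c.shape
()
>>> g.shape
(3, 2, 5)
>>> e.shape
(5, 3, 2, 3)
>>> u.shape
(5, 2, 3, 5)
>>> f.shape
()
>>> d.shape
(5, 2, 3, 3)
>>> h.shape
(3, 2, 5)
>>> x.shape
(5, 2, 3, 3)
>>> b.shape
(5, 3, 2, 5)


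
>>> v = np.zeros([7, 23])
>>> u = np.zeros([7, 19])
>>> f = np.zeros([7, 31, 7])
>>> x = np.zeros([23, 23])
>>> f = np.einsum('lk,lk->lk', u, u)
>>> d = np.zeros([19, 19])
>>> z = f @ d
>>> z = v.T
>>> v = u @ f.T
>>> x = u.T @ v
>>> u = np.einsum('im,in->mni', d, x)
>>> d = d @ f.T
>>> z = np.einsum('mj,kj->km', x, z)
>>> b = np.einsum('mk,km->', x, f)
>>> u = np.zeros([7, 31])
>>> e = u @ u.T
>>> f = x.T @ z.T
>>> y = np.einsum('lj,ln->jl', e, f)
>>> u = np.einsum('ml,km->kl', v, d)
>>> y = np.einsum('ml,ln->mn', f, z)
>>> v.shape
(7, 7)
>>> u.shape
(19, 7)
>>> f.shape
(7, 23)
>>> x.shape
(19, 7)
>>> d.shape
(19, 7)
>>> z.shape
(23, 19)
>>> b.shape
()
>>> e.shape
(7, 7)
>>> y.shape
(7, 19)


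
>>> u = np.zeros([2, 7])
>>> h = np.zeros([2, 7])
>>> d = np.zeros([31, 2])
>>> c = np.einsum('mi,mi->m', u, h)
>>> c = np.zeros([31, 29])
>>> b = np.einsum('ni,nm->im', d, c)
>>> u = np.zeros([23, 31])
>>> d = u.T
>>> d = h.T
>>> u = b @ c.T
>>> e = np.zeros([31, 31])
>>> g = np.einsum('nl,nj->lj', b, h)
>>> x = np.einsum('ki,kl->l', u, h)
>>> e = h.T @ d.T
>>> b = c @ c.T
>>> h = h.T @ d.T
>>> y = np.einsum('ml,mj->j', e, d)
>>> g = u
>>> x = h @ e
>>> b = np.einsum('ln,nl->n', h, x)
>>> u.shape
(2, 31)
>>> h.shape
(7, 7)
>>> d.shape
(7, 2)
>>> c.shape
(31, 29)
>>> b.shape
(7,)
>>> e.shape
(7, 7)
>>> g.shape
(2, 31)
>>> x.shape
(7, 7)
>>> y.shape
(2,)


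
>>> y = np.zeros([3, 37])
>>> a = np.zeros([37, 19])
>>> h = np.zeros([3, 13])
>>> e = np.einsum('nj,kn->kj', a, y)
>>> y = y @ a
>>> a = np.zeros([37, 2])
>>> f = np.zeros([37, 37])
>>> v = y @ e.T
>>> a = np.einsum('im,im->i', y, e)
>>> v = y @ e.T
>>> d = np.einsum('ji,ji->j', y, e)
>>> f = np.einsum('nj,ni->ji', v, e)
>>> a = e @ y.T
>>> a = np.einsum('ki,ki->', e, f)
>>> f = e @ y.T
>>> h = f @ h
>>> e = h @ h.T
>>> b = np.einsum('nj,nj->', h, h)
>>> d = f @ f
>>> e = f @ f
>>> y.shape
(3, 19)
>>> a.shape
()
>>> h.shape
(3, 13)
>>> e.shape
(3, 3)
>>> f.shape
(3, 3)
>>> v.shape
(3, 3)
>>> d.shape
(3, 3)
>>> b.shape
()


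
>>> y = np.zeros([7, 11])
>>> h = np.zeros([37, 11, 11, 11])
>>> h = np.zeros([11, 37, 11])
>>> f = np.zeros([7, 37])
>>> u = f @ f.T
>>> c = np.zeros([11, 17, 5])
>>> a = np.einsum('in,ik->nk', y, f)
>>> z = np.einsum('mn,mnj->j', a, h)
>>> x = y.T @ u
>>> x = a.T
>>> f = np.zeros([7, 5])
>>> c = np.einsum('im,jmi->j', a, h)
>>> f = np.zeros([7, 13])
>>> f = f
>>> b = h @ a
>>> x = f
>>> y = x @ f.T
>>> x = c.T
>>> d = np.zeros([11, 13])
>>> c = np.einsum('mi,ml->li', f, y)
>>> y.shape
(7, 7)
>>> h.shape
(11, 37, 11)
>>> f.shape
(7, 13)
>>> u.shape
(7, 7)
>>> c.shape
(7, 13)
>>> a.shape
(11, 37)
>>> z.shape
(11,)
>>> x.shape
(11,)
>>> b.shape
(11, 37, 37)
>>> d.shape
(11, 13)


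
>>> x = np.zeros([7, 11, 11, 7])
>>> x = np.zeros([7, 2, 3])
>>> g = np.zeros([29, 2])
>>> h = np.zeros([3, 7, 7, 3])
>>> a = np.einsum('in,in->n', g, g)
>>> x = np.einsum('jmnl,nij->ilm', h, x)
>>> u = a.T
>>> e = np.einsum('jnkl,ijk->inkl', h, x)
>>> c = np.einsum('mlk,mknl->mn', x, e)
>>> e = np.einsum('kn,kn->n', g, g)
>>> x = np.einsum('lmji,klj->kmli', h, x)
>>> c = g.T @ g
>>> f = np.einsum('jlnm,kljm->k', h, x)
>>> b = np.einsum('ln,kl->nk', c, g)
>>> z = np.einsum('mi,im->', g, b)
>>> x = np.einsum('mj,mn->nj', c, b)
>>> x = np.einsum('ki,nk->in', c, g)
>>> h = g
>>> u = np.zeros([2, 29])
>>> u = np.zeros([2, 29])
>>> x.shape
(2, 29)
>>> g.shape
(29, 2)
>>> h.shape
(29, 2)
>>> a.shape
(2,)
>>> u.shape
(2, 29)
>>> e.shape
(2,)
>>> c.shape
(2, 2)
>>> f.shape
(2,)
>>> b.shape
(2, 29)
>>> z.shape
()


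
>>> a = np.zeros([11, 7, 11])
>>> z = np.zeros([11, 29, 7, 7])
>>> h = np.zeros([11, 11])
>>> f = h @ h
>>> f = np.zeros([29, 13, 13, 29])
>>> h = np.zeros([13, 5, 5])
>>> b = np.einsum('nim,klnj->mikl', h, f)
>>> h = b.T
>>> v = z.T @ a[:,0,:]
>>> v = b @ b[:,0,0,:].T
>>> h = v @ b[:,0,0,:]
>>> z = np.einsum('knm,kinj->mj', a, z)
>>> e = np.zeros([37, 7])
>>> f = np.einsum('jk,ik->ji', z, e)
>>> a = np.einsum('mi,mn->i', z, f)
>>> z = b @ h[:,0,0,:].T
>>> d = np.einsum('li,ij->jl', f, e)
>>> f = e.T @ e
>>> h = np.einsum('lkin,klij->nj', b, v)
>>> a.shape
(7,)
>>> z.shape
(5, 5, 29, 5)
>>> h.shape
(13, 5)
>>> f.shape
(7, 7)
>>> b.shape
(5, 5, 29, 13)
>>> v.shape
(5, 5, 29, 5)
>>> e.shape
(37, 7)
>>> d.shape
(7, 11)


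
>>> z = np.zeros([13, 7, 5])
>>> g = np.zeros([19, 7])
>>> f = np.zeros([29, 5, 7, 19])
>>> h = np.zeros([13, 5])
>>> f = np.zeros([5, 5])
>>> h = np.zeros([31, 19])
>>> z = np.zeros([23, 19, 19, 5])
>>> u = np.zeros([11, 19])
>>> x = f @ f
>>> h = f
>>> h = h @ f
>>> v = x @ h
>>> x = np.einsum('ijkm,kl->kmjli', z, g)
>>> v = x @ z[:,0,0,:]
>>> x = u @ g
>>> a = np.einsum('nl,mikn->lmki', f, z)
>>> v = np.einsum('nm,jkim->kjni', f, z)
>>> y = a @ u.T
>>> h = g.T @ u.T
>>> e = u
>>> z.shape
(23, 19, 19, 5)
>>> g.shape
(19, 7)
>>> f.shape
(5, 5)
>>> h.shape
(7, 11)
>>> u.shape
(11, 19)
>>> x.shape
(11, 7)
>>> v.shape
(19, 23, 5, 19)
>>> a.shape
(5, 23, 19, 19)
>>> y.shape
(5, 23, 19, 11)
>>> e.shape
(11, 19)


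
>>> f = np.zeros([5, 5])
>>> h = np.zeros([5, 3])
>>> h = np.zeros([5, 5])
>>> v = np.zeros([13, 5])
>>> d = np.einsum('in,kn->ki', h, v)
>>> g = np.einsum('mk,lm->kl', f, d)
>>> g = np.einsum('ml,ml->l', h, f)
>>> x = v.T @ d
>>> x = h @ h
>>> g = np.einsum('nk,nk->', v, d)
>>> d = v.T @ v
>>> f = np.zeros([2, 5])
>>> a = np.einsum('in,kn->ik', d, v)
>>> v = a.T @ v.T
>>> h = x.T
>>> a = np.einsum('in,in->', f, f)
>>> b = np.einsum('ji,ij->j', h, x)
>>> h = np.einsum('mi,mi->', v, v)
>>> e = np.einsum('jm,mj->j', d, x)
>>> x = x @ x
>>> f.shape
(2, 5)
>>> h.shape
()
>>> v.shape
(13, 13)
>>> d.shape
(5, 5)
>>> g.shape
()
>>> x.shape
(5, 5)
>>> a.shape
()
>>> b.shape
(5,)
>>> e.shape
(5,)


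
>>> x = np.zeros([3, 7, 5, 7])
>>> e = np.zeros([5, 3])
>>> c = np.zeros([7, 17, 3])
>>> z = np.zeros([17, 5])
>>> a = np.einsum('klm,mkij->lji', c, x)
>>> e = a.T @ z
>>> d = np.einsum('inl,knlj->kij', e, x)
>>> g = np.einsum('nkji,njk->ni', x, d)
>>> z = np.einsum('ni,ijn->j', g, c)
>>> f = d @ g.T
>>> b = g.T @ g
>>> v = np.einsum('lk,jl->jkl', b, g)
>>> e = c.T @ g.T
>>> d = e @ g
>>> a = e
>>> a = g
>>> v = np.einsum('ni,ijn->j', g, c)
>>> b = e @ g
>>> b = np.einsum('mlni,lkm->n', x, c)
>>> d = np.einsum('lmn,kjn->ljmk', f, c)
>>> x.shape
(3, 7, 5, 7)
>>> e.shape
(3, 17, 3)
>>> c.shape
(7, 17, 3)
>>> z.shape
(17,)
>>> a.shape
(3, 7)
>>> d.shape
(3, 17, 5, 7)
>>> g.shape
(3, 7)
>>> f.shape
(3, 5, 3)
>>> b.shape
(5,)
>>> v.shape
(17,)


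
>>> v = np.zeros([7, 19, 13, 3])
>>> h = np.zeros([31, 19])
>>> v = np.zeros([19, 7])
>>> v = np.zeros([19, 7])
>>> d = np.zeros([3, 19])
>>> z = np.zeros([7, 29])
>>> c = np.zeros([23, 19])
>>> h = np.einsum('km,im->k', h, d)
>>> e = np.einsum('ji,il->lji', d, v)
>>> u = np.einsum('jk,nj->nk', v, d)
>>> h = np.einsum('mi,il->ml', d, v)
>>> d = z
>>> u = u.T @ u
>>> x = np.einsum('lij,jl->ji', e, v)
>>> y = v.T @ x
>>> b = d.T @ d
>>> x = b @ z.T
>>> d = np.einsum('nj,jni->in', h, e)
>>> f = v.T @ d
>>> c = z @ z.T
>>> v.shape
(19, 7)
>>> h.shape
(3, 7)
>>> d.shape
(19, 3)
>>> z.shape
(7, 29)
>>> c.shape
(7, 7)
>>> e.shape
(7, 3, 19)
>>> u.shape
(7, 7)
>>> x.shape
(29, 7)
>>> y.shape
(7, 3)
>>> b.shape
(29, 29)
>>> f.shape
(7, 3)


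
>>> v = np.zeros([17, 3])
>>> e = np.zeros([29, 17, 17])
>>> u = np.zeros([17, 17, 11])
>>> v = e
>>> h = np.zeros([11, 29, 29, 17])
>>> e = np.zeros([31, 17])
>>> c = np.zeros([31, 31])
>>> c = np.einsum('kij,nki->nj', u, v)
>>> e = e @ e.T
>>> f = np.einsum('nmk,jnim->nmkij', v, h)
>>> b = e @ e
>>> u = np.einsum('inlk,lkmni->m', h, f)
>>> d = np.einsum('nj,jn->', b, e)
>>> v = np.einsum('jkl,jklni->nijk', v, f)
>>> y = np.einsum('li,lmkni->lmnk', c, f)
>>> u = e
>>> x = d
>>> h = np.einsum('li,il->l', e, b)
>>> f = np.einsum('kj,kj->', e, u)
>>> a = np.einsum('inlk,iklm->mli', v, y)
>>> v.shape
(29, 11, 29, 17)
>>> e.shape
(31, 31)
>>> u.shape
(31, 31)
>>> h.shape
(31,)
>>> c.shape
(29, 11)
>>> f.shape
()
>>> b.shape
(31, 31)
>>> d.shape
()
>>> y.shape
(29, 17, 29, 17)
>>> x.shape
()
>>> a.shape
(17, 29, 29)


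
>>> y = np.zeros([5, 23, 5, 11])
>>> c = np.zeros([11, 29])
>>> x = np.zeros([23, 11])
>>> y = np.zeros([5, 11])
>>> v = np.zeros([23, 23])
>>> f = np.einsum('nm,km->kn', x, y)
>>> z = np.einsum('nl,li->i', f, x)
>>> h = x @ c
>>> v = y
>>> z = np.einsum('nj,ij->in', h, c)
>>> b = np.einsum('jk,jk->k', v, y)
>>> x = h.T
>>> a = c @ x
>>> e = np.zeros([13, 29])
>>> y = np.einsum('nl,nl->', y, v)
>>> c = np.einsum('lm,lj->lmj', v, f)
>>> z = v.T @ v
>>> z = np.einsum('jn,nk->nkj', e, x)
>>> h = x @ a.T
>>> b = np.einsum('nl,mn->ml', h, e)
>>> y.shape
()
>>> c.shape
(5, 11, 23)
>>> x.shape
(29, 23)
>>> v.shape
(5, 11)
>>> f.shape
(5, 23)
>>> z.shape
(29, 23, 13)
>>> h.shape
(29, 11)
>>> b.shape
(13, 11)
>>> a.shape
(11, 23)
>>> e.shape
(13, 29)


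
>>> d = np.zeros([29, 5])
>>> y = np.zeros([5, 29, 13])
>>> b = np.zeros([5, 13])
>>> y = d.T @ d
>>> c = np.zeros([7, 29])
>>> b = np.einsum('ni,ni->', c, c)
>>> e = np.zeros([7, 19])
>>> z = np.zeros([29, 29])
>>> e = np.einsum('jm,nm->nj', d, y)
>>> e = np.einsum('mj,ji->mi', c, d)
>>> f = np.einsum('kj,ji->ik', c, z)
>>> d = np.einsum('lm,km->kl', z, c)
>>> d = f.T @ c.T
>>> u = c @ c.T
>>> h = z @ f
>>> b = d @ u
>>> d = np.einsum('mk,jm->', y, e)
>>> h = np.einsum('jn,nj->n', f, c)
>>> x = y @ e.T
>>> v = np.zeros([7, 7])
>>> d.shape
()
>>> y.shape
(5, 5)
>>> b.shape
(7, 7)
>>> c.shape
(7, 29)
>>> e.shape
(7, 5)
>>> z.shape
(29, 29)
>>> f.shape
(29, 7)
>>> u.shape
(7, 7)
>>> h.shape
(7,)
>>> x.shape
(5, 7)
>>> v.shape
(7, 7)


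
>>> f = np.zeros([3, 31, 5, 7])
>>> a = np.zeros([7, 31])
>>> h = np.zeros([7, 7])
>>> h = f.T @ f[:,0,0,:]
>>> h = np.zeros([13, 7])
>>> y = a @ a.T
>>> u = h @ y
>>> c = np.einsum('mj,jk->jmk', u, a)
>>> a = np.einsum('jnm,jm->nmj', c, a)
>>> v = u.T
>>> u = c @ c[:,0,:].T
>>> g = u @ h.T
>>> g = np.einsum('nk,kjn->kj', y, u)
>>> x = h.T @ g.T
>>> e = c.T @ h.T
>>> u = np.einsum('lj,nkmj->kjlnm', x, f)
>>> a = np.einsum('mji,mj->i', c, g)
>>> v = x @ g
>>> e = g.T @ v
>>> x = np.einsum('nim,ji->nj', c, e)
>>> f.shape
(3, 31, 5, 7)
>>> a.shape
(31,)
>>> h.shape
(13, 7)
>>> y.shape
(7, 7)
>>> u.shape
(31, 7, 7, 3, 5)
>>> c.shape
(7, 13, 31)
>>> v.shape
(7, 13)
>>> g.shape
(7, 13)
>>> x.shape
(7, 13)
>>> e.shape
(13, 13)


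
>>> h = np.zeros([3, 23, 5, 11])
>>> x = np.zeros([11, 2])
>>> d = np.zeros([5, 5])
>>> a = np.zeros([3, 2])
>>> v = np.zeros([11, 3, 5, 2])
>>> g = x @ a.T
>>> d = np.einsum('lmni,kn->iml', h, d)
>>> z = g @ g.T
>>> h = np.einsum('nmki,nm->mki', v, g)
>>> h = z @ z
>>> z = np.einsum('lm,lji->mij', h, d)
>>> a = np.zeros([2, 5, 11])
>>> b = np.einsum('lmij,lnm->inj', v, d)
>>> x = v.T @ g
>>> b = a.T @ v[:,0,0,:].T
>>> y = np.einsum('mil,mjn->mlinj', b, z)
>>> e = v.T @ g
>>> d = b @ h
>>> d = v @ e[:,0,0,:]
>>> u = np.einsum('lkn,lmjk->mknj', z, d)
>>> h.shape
(11, 11)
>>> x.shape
(2, 5, 3, 3)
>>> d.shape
(11, 3, 5, 3)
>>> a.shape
(2, 5, 11)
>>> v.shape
(11, 3, 5, 2)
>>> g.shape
(11, 3)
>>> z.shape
(11, 3, 23)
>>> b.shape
(11, 5, 11)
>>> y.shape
(11, 11, 5, 23, 3)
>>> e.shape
(2, 5, 3, 3)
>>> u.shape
(3, 3, 23, 5)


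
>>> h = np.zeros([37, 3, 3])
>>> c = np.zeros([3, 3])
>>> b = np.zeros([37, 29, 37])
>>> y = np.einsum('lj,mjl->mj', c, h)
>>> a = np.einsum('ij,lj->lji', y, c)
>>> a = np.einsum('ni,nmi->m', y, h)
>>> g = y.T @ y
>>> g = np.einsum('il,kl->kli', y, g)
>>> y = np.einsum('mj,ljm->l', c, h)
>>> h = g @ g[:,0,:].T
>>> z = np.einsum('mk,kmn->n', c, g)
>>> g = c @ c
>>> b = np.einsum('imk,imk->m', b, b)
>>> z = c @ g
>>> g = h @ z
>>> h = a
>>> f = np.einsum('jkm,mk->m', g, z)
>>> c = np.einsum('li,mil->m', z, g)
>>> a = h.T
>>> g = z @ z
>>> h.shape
(3,)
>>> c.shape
(3,)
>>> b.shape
(29,)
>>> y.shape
(37,)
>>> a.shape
(3,)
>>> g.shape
(3, 3)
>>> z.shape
(3, 3)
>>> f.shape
(3,)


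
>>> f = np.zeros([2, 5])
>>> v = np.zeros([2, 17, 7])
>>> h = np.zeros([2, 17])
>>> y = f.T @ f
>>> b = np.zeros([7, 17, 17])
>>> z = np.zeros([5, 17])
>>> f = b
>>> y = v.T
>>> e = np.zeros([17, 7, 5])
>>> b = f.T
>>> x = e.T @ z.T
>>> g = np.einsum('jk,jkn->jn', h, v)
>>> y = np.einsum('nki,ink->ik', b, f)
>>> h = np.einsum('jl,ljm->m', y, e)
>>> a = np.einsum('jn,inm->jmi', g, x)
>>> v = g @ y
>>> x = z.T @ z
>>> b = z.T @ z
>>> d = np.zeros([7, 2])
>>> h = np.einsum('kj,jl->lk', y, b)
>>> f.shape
(7, 17, 17)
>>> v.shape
(2, 17)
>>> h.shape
(17, 7)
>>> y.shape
(7, 17)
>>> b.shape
(17, 17)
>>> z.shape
(5, 17)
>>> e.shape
(17, 7, 5)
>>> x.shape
(17, 17)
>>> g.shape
(2, 7)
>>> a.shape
(2, 5, 5)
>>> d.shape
(7, 2)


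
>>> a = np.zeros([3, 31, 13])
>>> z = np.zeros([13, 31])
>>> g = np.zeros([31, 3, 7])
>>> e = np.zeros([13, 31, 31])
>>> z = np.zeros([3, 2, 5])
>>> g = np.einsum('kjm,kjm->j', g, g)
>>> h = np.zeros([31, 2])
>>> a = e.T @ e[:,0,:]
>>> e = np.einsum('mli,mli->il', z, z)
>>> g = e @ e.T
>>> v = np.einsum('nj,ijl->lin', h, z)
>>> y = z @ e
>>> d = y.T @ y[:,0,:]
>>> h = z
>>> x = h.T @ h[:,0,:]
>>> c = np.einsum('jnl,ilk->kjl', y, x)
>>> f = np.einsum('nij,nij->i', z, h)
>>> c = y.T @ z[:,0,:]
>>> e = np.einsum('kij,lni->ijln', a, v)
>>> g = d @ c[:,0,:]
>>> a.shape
(31, 31, 31)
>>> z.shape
(3, 2, 5)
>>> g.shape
(2, 2, 5)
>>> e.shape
(31, 31, 5, 3)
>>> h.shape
(3, 2, 5)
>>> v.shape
(5, 3, 31)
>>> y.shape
(3, 2, 2)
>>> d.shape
(2, 2, 2)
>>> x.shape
(5, 2, 5)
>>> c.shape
(2, 2, 5)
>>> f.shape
(2,)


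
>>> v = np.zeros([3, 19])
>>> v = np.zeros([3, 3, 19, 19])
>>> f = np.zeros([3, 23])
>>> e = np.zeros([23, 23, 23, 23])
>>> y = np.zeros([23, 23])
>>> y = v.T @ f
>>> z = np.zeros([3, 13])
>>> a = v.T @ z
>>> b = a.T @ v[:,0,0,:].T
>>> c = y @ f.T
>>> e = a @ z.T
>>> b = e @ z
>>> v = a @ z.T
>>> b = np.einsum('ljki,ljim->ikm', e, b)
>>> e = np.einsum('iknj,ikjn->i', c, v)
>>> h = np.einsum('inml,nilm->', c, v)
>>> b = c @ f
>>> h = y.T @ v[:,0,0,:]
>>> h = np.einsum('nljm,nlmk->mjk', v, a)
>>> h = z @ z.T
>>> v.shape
(19, 19, 3, 3)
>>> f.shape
(3, 23)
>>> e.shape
(19,)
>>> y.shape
(19, 19, 3, 23)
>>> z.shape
(3, 13)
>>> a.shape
(19, 19, 3, 13)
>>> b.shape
(19, 19, 3, 23)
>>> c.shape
(19, 19, 3, 3)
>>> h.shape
(3, 3)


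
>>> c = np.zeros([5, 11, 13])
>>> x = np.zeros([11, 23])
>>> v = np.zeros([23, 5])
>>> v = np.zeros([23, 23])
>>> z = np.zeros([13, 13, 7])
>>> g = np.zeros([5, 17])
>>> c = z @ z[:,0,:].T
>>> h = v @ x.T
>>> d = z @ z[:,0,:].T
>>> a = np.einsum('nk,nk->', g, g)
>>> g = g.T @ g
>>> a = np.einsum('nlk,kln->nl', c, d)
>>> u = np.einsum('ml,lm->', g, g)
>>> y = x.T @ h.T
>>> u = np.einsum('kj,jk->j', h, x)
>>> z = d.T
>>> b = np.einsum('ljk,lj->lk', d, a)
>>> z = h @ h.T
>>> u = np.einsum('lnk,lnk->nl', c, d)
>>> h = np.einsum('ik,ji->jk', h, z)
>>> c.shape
(13, 13, 13)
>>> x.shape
(11, 23)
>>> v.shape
(23, 23)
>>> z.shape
(23, 23)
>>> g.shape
(17, 17)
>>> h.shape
(23, 11)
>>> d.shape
(13, 13, 13)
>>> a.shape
(13, 13)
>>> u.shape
(13, 13)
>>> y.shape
(23, 23)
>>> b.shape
(13, 13)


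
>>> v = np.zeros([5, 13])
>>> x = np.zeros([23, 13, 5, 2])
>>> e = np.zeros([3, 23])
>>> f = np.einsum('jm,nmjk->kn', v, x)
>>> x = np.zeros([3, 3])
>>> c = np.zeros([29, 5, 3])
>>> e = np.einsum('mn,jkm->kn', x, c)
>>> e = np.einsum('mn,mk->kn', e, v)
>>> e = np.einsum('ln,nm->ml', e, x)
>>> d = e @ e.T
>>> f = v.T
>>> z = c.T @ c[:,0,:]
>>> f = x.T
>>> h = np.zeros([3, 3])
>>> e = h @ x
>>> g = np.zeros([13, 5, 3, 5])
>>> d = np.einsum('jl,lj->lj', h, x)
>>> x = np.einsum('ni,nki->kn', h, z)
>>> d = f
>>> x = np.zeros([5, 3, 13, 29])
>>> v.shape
(5, 13)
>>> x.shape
(5, 3, 13, 29)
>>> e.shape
(3, 3)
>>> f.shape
(3, 3)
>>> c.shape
(29, 5, 3)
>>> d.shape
(3, 3)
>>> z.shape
(3, 5, 3)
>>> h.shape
(3, 3)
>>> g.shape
(13, 5, 3, 5)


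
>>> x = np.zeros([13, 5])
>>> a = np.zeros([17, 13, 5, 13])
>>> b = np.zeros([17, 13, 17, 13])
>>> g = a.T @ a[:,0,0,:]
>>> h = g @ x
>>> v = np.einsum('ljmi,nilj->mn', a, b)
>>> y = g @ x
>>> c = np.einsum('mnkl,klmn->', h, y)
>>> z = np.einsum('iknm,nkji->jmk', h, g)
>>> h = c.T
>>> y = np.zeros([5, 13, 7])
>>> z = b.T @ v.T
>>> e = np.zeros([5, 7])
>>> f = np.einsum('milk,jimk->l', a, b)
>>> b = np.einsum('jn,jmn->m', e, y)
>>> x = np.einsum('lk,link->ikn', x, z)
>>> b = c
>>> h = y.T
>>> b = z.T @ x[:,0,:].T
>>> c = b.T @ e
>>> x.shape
(17, 5, 13)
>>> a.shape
(17, 13, 5, 13)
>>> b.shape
(5, 13, 17, 17)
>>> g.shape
(13, 5, 13, 13)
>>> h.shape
(7, 13, 5)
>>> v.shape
(5, 17)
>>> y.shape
(5, 13, 7)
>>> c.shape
(17, 17, 13, 7)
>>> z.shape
(13, 17, 13, 5)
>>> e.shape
(5, 7)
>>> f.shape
(5,)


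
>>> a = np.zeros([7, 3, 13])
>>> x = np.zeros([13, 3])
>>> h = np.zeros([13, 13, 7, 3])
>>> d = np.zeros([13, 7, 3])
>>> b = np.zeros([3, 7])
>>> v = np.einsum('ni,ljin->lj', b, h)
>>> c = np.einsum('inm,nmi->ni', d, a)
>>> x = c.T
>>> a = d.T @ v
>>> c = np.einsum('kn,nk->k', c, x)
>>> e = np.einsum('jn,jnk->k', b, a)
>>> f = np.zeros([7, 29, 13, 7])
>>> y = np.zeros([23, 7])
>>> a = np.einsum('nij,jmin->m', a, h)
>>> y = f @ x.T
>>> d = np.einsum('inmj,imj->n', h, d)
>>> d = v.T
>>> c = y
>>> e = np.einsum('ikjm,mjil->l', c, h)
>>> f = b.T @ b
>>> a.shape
(13,)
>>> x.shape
(13, 7)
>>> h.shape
(13, 13, 7, 3)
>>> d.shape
(13, 13)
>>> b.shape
(3, 7)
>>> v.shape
(13, 13)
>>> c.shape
(7, 29, 13, 13)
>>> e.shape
(3,)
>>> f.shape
(7, 7)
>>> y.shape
(7, 29, 13, 13)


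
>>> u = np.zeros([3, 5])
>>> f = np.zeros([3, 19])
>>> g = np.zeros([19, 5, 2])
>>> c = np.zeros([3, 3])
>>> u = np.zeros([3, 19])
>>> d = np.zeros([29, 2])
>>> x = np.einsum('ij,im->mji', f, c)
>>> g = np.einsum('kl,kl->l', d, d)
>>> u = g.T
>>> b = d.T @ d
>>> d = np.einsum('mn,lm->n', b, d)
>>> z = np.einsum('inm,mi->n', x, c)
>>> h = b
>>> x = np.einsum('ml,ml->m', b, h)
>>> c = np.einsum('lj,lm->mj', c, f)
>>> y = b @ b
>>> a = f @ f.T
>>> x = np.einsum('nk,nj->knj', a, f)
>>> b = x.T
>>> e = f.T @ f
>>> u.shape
(2,)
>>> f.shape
(3, 19)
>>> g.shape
(2,)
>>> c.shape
(19, 3)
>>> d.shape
(2,)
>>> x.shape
(3, 3, 19)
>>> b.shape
(19, 3, 3)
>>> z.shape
(19,)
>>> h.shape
(2, 2)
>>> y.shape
(2, 2)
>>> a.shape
(3, 3)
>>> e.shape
(19, 19)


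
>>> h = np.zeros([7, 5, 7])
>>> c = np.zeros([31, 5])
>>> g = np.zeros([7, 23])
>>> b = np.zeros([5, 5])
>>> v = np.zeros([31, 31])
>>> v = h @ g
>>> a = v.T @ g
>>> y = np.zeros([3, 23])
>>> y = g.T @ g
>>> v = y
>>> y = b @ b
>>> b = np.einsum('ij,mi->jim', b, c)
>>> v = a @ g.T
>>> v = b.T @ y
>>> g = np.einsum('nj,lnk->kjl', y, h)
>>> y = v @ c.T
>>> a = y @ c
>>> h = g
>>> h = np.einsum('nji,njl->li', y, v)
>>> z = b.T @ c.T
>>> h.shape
(5, 31)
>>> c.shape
(31, 5)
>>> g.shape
(7, 5, 7)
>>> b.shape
(5, 5, 31)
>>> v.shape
(31, 5, 5)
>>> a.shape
(31, 5, 5)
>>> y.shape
(31, 5, 31)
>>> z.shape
(31, 5, 31)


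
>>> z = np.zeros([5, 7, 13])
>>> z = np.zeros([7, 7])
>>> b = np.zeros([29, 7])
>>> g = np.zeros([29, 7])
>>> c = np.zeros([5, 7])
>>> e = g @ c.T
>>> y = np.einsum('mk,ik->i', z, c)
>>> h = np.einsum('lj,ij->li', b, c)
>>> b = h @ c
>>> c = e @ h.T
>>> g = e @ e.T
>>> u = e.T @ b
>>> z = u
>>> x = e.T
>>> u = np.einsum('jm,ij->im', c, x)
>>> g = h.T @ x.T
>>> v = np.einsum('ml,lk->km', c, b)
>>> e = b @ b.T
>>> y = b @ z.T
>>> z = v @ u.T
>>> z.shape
(7, 5)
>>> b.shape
(29, 7)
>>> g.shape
(5, 5)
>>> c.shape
(29, 29)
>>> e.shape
(29, 29)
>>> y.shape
(29, 5)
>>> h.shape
(29, 5)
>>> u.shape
(5, 29)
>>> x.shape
(5, 29)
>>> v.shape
(7, 29)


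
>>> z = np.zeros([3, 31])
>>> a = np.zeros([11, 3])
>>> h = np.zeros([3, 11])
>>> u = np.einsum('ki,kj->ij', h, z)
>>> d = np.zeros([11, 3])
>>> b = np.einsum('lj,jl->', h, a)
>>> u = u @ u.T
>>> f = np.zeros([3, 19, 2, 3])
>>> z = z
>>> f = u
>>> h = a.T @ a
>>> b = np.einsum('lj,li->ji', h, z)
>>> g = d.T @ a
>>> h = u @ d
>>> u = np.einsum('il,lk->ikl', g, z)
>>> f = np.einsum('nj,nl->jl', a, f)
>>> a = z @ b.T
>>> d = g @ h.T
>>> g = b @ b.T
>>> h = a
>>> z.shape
(3, 31)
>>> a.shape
(3, 3)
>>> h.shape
(3, 3)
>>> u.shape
(3, 31, 3)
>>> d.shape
(3, 11)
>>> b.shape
(3, 31)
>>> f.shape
(3, 11)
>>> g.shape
(3, 3)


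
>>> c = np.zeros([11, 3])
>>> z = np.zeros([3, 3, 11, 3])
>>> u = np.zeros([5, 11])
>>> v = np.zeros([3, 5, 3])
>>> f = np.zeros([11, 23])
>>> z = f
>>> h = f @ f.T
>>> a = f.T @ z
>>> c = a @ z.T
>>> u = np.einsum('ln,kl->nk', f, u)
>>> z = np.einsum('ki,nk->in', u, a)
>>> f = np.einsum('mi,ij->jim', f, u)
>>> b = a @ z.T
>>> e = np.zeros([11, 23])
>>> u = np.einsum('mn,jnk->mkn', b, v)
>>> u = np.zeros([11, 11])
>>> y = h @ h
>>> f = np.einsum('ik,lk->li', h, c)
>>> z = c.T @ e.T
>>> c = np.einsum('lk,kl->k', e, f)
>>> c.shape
(23,)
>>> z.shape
(11, 11)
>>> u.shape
(11, 11)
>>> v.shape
(3, 5, 3)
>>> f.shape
(23, 11)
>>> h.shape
(11, 11)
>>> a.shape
(23, 23)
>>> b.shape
(23, 5)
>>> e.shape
(11, 23)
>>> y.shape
(11, 11)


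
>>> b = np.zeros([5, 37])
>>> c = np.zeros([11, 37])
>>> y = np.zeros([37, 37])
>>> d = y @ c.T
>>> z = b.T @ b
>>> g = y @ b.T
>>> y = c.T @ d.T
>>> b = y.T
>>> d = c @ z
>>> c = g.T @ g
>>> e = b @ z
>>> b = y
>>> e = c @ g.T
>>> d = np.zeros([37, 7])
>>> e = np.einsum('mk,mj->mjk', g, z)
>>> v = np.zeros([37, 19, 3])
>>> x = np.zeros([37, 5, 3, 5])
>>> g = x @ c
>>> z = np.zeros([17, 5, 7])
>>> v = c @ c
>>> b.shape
(37, 37)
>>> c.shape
(5, 5)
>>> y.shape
(37, 37)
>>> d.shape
(37, 7)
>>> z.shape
(17, 5, 7)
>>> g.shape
(37, 5, 3, 5)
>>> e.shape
(37, 37, 5)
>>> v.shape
(5, 5)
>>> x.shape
(37, 5, 3, 5)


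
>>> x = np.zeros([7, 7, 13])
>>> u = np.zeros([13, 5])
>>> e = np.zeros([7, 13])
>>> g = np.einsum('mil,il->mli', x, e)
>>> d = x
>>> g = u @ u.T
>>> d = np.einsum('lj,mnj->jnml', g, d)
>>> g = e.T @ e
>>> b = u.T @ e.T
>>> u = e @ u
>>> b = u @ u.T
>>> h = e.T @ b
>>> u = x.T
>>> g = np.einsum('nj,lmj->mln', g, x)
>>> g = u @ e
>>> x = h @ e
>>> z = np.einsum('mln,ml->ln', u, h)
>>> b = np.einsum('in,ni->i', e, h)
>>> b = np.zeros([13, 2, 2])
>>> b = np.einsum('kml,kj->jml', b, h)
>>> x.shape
(13, 13)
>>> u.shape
(13, 7, 7)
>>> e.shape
(7, 13)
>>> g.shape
(13, 7, 13)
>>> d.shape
(13, 7, 7, 13)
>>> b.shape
(7, 2, 2)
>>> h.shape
(13, 7)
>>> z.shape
(7, 7)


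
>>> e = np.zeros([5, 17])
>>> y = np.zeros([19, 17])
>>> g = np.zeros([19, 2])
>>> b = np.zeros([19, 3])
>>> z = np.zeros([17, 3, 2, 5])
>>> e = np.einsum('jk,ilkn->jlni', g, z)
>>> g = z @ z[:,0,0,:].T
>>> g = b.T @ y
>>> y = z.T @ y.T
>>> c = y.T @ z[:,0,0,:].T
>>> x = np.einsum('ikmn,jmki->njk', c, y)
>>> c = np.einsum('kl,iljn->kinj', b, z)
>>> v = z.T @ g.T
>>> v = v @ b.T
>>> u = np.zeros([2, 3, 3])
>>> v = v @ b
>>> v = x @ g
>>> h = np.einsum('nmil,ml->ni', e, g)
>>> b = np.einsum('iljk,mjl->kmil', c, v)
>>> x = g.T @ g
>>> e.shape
(19, 3, 5, 17)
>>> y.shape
(5, 2, 3, 19)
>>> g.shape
(3, 17)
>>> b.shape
(2, 17, 19, 17)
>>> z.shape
(17, 3, 2, 5)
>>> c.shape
(19, 17, 5, 2)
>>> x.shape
(17, 17)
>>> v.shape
(17, 5, 17)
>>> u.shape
(2, 3, 3)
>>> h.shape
(19, 5)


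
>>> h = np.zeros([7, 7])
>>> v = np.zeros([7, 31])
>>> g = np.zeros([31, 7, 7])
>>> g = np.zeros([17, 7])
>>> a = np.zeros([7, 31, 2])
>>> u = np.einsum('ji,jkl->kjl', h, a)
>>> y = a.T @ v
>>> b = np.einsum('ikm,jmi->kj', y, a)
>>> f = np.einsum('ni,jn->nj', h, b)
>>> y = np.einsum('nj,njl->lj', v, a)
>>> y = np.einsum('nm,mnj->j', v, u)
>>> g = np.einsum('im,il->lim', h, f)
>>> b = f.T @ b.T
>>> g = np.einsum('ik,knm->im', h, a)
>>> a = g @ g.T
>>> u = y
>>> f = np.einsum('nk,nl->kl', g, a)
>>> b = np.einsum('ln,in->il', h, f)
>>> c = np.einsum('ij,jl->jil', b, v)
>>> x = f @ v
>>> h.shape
(7, 7)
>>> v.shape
(7, 31)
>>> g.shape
(7, 2)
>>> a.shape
(7, 7)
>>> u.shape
(2,)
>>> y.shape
(2,)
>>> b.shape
(2, 7)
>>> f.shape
(2, 7)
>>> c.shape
(7, 2, 31)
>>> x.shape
(2, 31)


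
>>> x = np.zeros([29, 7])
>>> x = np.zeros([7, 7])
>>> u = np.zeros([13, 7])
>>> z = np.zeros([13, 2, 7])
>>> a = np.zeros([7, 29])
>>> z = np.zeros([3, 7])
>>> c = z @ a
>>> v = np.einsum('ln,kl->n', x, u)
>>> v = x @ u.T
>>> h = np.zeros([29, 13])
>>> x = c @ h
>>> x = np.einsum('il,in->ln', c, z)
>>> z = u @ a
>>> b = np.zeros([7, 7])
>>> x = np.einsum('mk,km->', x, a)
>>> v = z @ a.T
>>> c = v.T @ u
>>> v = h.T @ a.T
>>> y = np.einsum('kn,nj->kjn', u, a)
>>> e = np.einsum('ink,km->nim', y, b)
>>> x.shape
()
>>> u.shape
(13, 7)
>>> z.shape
(13, 29)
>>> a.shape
(7, 29)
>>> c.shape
(7, 7)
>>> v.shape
(13, 7)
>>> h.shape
(29, 13)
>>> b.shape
(7, 7)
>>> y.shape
(13, 29, 7)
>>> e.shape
(29, 13, 7)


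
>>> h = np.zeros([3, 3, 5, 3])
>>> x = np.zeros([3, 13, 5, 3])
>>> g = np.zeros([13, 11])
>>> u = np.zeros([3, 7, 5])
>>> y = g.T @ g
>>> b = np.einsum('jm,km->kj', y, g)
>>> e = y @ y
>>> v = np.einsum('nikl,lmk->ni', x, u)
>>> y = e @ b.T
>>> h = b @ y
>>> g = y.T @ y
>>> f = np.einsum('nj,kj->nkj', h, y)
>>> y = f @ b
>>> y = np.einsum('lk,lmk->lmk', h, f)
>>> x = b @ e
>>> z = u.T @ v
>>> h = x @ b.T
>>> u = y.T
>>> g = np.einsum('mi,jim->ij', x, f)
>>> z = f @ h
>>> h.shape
(13, 13)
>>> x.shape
(13, 11)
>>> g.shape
(11, 13)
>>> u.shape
(13, 11, 13)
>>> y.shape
(13, 11, 13)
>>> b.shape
(13, 11)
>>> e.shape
(11, 11)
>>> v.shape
(3, 13)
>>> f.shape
(13, 11, 13)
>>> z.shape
(13, 11, 13)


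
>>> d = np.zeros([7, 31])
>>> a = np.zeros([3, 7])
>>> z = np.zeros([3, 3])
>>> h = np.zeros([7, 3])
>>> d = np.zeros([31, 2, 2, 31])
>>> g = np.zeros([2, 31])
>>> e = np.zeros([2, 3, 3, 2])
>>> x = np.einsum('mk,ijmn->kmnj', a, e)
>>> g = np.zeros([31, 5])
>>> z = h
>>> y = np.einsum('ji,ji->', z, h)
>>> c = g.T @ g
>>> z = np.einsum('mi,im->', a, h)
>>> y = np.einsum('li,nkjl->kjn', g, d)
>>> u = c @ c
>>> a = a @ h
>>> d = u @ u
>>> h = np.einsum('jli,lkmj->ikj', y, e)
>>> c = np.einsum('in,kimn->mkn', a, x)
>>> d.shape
(5, 5)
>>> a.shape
(3, 3)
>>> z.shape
()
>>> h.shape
(31, 3, 2)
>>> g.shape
(31, 5)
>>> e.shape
(2, 3, 3, 2)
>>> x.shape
(7, 3, 2, 3)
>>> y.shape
(2, 2, 31)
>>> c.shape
(2, 7, 3)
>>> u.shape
(5, 5)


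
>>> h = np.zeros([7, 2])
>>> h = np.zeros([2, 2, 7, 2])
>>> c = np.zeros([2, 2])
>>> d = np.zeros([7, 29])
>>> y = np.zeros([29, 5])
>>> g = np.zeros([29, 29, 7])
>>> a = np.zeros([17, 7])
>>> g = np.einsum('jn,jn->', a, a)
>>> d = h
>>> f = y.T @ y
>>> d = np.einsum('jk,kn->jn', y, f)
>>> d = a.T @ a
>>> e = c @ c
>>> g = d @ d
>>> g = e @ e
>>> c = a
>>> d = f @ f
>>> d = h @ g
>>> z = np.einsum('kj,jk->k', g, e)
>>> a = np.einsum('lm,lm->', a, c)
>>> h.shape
(2, 2, 7, 2)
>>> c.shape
(17, 7)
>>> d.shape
(2, 2, 7, 2)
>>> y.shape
(29, 5)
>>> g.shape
(2, 2)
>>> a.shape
()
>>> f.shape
(5, 5)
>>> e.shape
(2, 2)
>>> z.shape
(2,)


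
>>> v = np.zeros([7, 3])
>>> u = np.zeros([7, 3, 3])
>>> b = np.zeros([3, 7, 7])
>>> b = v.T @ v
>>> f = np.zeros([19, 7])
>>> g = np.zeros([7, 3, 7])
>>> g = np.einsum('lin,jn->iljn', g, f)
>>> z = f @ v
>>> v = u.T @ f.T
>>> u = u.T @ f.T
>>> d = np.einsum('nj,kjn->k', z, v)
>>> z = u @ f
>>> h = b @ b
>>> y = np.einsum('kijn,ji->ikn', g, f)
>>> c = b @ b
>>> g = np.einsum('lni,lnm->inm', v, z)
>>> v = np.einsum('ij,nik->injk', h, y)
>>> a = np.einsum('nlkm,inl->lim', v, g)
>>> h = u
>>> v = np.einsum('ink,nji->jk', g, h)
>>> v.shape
(3, 7)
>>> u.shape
(3, 3, 19)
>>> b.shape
(3, 3)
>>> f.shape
(19, 7)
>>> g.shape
(19, 3, 7)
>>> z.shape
(3, 3, 7)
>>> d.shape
(3,)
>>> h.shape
(3, 3, 19)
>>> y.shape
(7, 3, 7)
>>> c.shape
(3, 3)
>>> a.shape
(7, 19, 7)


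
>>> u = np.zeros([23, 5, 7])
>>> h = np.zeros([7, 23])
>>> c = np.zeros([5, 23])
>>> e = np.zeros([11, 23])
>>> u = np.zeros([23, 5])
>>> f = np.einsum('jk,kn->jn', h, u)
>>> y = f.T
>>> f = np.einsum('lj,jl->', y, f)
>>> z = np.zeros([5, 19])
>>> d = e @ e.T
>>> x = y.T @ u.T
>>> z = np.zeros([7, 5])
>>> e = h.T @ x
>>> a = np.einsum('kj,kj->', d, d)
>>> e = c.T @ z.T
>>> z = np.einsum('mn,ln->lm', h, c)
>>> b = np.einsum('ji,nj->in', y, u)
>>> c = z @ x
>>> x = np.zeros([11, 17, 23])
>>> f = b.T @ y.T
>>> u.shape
(23, 5)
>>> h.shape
(7, 23)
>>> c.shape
(5, 23)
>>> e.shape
(23, 7)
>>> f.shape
(23, 5)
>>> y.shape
(5, 7)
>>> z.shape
(5, 7)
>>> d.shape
(11, 11)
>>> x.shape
(11, 17, 23)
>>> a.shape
()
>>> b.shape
(7, 23)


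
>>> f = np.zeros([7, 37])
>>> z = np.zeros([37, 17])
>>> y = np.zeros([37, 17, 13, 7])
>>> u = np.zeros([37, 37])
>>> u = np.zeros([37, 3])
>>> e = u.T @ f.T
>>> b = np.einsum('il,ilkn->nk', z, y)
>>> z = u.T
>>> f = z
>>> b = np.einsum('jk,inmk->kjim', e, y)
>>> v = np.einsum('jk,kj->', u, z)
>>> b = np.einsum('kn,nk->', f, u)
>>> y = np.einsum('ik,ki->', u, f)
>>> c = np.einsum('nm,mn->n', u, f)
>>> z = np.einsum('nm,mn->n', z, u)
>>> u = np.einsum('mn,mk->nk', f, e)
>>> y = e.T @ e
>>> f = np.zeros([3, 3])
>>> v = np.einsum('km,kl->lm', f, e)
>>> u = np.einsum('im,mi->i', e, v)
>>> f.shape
(3, 3)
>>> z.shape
(3,)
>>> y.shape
(7, 7)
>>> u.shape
(3,)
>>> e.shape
(3, 7)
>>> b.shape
()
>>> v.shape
(7, 3)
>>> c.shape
(37,)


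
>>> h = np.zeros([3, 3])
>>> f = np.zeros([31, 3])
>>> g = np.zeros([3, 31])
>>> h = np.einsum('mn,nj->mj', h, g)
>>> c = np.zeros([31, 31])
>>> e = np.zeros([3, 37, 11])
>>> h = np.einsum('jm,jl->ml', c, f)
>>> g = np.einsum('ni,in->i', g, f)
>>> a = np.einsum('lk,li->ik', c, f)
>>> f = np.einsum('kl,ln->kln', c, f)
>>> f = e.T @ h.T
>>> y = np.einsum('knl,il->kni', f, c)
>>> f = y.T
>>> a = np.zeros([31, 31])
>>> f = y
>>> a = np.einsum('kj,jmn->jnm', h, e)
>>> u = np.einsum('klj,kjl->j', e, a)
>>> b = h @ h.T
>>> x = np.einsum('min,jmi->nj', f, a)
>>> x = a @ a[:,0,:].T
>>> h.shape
(31, 3)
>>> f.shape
(11, 37, 31)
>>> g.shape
(31,)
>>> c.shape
(31, 31)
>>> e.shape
(3, 37, 11)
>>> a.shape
(3, 11, 37)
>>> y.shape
(11, 37, 31)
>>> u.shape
(11,)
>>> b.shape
(31, 31)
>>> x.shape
(3, 11, 3)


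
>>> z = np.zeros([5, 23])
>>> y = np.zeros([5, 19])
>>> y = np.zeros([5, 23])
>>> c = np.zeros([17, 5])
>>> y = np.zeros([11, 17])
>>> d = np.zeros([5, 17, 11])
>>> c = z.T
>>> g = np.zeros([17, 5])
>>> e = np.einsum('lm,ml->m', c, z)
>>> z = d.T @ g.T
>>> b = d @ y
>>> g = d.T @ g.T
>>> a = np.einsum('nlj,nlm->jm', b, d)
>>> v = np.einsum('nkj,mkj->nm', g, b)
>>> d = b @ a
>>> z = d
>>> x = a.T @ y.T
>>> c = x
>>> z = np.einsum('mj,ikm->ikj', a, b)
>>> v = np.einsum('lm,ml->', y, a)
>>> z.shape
(5, 17, 11)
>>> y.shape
(11, 17)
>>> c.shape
(11, 11)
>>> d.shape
(5, 17, 11)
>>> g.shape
(11, 17, 17)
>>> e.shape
(5,)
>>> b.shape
(5, 17, 17)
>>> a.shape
(17, 11)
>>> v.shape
()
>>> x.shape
(11, 11)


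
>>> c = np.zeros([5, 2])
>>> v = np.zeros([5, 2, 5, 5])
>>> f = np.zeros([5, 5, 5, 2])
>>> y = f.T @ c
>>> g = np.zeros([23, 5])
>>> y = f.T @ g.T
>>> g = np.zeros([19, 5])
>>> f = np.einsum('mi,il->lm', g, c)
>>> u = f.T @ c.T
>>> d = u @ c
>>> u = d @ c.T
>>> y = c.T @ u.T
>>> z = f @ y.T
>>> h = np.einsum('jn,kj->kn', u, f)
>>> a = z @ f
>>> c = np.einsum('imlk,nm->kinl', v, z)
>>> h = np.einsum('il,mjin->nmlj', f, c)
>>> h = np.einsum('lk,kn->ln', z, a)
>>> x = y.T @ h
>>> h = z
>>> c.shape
(5, 5, 2, 5)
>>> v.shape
(5, 2, 5, 5)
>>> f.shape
(2, 19)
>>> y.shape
(2, 19)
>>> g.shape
(19, 5)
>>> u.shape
(19, 5)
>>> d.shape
(19, 2)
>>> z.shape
(2, 2)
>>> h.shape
(2, 2)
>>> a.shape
(2, 19)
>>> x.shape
(19, 19)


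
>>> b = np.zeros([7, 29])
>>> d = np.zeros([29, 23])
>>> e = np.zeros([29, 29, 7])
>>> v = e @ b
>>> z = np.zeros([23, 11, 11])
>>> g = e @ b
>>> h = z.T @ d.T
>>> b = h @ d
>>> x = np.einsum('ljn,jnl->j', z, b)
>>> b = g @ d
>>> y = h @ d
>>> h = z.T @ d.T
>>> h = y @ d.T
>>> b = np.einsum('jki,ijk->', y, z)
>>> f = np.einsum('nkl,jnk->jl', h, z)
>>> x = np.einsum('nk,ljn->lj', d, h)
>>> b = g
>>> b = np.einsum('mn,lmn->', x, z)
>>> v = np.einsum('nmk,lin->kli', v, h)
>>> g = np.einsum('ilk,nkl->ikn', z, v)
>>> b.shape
()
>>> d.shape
(29, 23)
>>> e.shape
(29, 29, 7)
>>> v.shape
(29, 11, 11)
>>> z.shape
(23, 11, 11)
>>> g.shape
(23, 11, 29)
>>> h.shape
(11, 11, 29)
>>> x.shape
(11, 11)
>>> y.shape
(11, 11, 23)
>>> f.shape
(23, 29)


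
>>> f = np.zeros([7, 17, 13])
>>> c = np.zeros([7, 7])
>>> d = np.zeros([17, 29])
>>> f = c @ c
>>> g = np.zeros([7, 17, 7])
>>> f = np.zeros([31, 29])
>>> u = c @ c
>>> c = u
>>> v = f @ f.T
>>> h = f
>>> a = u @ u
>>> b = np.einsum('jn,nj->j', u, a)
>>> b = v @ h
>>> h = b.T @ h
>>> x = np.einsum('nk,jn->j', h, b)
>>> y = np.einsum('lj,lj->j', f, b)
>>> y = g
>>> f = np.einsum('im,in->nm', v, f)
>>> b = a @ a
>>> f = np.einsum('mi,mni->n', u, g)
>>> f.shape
(17,)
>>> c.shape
(7, 7)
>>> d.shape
(17, 29)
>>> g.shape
(7, 17, 7)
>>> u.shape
(7, 7)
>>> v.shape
(31, 31)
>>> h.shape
(29, 29)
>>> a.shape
(7, 7)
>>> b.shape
(7, 7)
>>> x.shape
(31,)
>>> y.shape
(7, 17, 7)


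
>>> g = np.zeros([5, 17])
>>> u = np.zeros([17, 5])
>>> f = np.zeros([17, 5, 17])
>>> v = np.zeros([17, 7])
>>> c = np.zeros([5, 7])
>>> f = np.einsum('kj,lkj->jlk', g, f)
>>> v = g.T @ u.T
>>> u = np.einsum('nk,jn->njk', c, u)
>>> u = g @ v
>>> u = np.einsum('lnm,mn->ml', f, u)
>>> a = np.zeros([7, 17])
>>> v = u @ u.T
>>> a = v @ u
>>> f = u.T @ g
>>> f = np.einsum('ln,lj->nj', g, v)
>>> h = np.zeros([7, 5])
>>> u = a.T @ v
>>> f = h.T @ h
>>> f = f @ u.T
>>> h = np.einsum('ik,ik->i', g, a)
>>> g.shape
(5, 17)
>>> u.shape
(17, 5)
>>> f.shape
(5, 17)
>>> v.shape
(5, 5)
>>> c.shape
(5, 7)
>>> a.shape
(5, 17)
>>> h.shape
(5,)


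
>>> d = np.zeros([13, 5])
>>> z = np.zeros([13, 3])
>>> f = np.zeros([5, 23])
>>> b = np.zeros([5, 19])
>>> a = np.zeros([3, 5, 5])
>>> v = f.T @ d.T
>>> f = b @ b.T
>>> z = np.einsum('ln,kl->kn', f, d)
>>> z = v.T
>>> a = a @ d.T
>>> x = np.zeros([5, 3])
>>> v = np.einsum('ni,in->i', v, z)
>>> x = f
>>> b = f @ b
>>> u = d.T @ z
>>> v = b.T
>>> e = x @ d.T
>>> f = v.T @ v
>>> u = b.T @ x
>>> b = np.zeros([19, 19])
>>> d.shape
(13, 5)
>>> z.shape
(13, 23)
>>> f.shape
(5, 5)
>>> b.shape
(19, 19)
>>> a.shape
(3, 5, 13)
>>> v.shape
(19, 5)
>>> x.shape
(5, 5)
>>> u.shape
(19, 5)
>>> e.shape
(5, 13)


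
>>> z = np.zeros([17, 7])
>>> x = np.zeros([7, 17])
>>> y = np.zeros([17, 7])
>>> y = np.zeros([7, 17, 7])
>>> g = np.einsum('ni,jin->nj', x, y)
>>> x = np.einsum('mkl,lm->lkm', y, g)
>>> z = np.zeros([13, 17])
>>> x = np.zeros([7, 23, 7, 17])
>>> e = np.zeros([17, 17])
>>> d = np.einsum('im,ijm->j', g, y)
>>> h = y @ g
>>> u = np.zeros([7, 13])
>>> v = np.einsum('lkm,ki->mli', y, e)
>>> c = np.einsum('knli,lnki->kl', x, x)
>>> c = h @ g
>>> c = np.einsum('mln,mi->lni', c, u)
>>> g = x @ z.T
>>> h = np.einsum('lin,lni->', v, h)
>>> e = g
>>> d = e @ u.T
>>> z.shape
(13, 17)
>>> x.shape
(7, 23, 7, 17)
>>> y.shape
(7, 17, 7)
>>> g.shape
(7, 23, 7, 13)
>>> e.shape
(7, 23, 7, 13)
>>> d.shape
(7, 23, 7, 7)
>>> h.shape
()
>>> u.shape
(7, 13)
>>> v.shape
(7, 7, 17)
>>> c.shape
(17, 7, 13)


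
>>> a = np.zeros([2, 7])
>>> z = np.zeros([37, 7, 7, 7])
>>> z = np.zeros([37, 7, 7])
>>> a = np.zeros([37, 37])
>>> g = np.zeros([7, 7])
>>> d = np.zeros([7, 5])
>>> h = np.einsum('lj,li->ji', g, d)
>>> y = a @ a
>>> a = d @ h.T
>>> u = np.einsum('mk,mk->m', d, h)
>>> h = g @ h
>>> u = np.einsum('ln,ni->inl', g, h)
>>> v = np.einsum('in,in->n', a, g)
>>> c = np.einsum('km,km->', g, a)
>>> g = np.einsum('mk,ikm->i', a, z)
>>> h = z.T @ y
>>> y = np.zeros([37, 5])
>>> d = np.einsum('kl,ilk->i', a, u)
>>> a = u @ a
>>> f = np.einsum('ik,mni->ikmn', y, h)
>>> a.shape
(5, 7, 7)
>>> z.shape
(37, 7, 7)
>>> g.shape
(37,)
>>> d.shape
(5,)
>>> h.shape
(7, 7, 37)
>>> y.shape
(37, 5)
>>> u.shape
(5, 7, 7)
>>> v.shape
(7,)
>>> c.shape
()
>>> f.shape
(37, 5, 7, 7)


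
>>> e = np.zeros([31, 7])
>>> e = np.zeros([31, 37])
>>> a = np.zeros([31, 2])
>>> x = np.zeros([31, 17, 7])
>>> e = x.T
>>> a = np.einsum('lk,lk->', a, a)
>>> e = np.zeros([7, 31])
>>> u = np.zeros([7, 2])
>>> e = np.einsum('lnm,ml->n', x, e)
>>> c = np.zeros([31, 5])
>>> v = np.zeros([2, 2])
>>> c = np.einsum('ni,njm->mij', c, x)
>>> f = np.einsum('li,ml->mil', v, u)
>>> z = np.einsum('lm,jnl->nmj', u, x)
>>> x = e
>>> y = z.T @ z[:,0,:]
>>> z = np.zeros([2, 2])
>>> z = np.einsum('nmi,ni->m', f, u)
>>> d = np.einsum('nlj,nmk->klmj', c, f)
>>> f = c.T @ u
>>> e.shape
(17,)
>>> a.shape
()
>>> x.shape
(17,)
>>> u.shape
(7, 2)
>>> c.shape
(7, 5, 17)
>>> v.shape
(2, 2)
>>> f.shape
(17, 5, 2)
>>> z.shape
(2,)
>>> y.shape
(31, 2, 31)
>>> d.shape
(2, 5, 2, 17)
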